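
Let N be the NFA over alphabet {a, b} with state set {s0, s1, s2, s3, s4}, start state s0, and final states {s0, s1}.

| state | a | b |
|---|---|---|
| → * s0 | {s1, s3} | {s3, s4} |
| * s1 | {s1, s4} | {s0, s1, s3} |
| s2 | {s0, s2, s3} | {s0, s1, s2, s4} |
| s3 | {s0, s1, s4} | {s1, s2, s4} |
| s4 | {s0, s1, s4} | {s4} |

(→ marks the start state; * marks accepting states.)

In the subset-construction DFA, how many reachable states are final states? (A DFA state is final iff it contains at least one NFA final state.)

6

Start state of the DFA: {s0}.
{s0} --a--> {s1, s3}  [new]
{s0} --b--> {s3, s4}  [new]
{s1, s3} --a--> {s0, s1, s4}  [new]
{s1, s3} --b--> {s0, s1, s2, s3, s4}  [new]
{s3, s4} --a--> {s0, s1, s4}  [seen]
{s3, s4} --b--> {s1, s2, s4}  [new]
{s0, s1, s4} --a--> {s0, s1, s3, s4}  [new]
{s0, s1, s4} --b--> {s0, s1, s3, s4}  [seen]
{s0, s1, s2, s3, s4} --a--> {s0, s1, s2, s3, s4}  [seen]
{s0, s1, s2, s3, s4} --b--> {s0, s1, s2, s3, s4}  [seen]
{s1, s2, s4} --a--> {s0, s1, s2, s3, s4}  [seen]
{s1, s2, s4} --b--> {s0, s1, s2, s3, s4}  [seen]
{s0, s1, s3, s4} --a--> {s0, s1, s3, s4}  [seen]
{s0, s1, s3, s4} --b--> {s0, s1, s2, s3, s4}  [seen]
Reachable DFA states: {s0}, {s1, s3}, {s3, s4}, {s0, s1, s4}, {s0, s1, s2, s3, s4}, {s1, s2, s4}, {s0, s1, s3, s4}.
Accepting DFA states (contain an NFA accepting state): {s0}, {s1, s3}, {s0, s1, s4}, {s0, s1, s2, s3, s4}, {s1, s2, s4}, {s0, s1, s3, s4}.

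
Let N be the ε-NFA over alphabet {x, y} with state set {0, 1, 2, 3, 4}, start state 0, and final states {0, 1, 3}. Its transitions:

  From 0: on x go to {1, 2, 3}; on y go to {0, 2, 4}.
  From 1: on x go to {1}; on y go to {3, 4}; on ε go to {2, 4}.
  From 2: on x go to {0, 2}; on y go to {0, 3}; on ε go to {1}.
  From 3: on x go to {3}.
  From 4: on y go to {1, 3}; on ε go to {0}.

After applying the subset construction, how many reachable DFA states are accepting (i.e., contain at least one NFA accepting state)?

Start state of the DFA: {0} (ε-closure of the NFA start).
{0} --x--> {0, 1, 2, 3, 4}  [new]
{0} --y--> {0, 1, 2, 4}  [new]
{0, 1, 2, 3, 4} --x--> {0, 1, 2, 3, 4}  [seen]
{0, 1, 2, 3, 4} --y--> {0, 1, 2, 3, 4}  [seen]
{0, 1, 2, 4} --x--> {0, 1, 2, 3, 4}  [seen]
{0, 1, 2, 4} --y--> {0, 1, 2, 3, 4}  [seen]
Reachable DFA states: {0}, {0, 1, 2, 3, 4}, {0, 1, 2, 4}.
Accepting DFA states (contain an NFA accepting state): {0}, {0, 1, 2, 3, 4}, {0, 1, 2, 4}.

3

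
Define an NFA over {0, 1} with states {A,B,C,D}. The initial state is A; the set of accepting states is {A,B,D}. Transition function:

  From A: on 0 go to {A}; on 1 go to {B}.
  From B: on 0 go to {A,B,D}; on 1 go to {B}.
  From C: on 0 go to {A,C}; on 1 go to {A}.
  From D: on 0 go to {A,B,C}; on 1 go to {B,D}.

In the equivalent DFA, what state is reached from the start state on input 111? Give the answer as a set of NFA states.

Start: {A}.
δ(A,1) = {B}.
Union: {B}.
After 1: {B}.
δ(B,1) = {B}.
Union: {B}.
After 1: {B}.
δ(B,1) = {B}.
Union: {B}.
After 1: {B}.

{B}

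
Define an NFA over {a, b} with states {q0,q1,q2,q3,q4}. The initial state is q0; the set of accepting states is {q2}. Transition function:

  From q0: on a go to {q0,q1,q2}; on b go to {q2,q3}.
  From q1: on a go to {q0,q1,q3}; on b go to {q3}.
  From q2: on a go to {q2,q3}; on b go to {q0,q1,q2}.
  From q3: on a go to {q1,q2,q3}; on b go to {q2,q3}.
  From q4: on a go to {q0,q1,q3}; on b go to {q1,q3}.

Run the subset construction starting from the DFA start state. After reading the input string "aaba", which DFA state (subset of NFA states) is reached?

{q0,q1,q2,q3}

Start: {q0}.
δ(q0,a) = {q0,q1,q2}.
Union: {q0,q1,q2}.
After a: {q0,q1,q2}.
δ(q0,a) = {q0,q1,q2}; δ(q1,a) = {q0,q1,q3}; δ(q2,a) = {q2,q3}.
Union: {q0,q1,q2,q3}.
After a: {q0,q1,q2,q3}.
δ(q0,b) = {q2,q3}; δ(q1,b) = {q3}; δ(q2,b) = {q0,q1,q2}; δ(q3,b) = {q2,q3}.
Union: {q0,q1,q2,q3}.
After b: {q0,q1,q2,q3}.
δ(q0,a) = {q0,q1,q2}; δ(q1,a) = {q0,q1,q3}; δ(q2,a) = {q2,q3}; δ(q3,a) = {q1,q2,q3}.
Union: {q0,q1,q2,q3}.
After a: {q0,q1,q2,q3}.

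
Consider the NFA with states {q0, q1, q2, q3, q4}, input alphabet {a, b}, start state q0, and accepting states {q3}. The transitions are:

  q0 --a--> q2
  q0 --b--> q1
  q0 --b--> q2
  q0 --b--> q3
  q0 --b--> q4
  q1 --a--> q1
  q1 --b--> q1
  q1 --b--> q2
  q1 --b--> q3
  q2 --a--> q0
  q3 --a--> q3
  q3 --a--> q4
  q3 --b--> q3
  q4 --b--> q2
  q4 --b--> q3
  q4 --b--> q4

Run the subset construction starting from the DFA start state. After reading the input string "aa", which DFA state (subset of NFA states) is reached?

Start: {q0}.
δ(q0,a) = {q2}.
Union: {q2}.
After a: {q2}.
δ(q2,a) = {q0}.
Union: {q0}.
After a: {q0}.

{q0}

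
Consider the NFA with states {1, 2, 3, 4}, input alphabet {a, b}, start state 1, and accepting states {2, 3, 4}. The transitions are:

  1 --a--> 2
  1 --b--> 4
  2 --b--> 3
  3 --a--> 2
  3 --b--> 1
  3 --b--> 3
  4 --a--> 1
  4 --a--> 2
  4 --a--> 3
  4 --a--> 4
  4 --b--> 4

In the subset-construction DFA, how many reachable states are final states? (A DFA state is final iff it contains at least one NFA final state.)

6

Start state of the DFA: {1}.
{1} --a--> {2}  [new]
{1} --b--> {4}  [new]
{2} --a--> ∅  [new]
{2} --b--> {3}  [new]
{4} --a--> {1, 2, 3, 4}  [new]
{4} --b--> {4}  [seen]
∅ --a--> ∅  [seen]
∅ --b--> ∅  [seen]
{3} --a--> {2}  [seen]
{3} --b--> {1, 3}  [new]
{1, 2, 3, 4} --a--> {1, 2, 3, 4}  [seen]
{1, 2, 3, 4} --b--> {1, 3, 4}  [new]
{1, 3} --a--> {2}  [seen]
{1, 3} --b--> {1, 3, 4}  [seen]
{1, 3, 4} --a--> {1, 2, 3, 4}  [seen]
{1, 3, 4} --b--> {1, 3, 4}  [seen]
Reachable DFA states: {1}, {2}, {4}, ∅, {3}, {1, 2, 3, 4}, {1, 3}, {1, 3, 4}.
Accepting DFA states (contain an NFA accepting state): {2}, {4}, {3}, {1, 2, 3, 4}, {1, 3}, {1, 3, 4}.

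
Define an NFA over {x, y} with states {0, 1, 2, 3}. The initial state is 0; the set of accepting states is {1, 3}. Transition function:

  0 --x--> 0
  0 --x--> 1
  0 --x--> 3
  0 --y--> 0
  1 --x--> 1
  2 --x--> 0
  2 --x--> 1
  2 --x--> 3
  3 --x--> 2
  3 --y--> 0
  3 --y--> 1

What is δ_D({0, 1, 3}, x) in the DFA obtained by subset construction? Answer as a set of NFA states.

δ(0,x) = {0, 1, 3}; δ(1,x) = {1}; δ(3,x) = {2}.
Union: {0, 1, 2, 3}.

{0, 1, 2, 3}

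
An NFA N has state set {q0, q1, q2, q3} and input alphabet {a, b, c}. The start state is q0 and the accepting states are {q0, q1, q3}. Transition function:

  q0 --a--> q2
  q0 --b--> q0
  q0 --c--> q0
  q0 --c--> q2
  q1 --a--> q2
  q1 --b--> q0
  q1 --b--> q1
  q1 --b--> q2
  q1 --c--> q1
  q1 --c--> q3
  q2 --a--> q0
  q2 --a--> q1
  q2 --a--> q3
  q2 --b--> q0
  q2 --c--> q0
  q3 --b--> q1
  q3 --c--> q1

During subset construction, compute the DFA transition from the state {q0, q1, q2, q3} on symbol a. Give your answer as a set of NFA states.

δ(q0,a) = {q2}; δ(q1,a) = {q2}; δ(q2,a) = {q0, q1, q3}; δ(q3,a) = ∅.
Union: {q0, q1, q2, q3}.

{q0, q1, q2, q3}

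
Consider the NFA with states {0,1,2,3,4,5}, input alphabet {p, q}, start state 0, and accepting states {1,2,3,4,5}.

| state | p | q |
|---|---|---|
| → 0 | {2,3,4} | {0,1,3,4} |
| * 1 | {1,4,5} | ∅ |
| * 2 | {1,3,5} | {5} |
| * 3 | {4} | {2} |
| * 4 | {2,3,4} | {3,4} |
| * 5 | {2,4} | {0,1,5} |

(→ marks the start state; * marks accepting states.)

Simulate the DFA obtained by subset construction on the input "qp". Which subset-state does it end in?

Start: {0}.
δ(0,q) = {0,1,3,4}.
Union: {0,1,3,4}.
After q: {0,1,3,4}.
δ(0,p) = {2,3,4}; δ(1,p) = {1,4,5}; δ(3,p) = {4}; δ(4,p) = {2,3,4}.
Union: {1,2,3,4,5}.
After p: {1,2,3,4,5}.

{1,2,3,4,5}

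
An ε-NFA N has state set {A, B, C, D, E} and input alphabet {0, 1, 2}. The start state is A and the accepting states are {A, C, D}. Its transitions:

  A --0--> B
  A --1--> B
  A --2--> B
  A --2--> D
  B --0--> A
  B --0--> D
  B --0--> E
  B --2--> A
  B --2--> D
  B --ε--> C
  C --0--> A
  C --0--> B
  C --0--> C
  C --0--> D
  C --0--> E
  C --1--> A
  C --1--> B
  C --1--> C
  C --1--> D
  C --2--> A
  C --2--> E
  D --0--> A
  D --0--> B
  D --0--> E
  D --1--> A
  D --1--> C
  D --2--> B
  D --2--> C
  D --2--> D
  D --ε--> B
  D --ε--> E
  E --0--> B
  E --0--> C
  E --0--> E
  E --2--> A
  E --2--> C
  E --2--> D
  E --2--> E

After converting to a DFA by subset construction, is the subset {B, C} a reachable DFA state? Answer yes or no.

yes

Start state of the DFA: {A} (ε-closure of the NFA start).
{A} --0--> {B, C}  [new]
{A} --1--> {B, C}  [seen]
{A} --2--> {B, C, D, E}  [new]
{B, C} --0--> {A, B, C, D, E}  [new]
{B, C} --1--> {A, B, C, D, E}  [seen]
{B, C} --2--> {A, B, C, D, E}  [seen]
{B, C, D, E} --0--> {A, B, C, D, E}  [seen]
{B, C, D, E} --1--> {A, B, C, D, E}  [seen]
{B, C, D, E} --2--> {A, B, C, D, E}  [seen]
{A, B, C, D, E} --0--> {A, B, C, D, E}  [seen]
{A, B, C, D, E} --1--> {A, B, C, D, E}  [seen]
{A, B, C, D, E} --2--> {A, B, C, D, E}  [seen]
Reachable DFA states: {A}, {B, C}, {B, C, D, E}, {A, B, C, D, E}.
{B, C} is among them.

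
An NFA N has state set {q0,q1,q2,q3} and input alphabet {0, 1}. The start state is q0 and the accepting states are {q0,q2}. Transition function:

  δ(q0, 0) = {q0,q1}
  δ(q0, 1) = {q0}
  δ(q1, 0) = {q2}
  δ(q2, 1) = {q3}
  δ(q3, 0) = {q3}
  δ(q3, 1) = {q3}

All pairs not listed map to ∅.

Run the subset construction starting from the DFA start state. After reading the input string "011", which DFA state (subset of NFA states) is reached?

{q0}

Start: {q0}.
δ(q0,0) = {q0,q1}.
Union: {q0,q1}.
After 0: {q0,q1}.
δ(q0,1) = {q0}; δ(q1,1) = ∅.
Union: {q0}.
After 1: {q0}.
δ(q0,1) = {q0}.
Union: {q0}.
After 1: {q0}.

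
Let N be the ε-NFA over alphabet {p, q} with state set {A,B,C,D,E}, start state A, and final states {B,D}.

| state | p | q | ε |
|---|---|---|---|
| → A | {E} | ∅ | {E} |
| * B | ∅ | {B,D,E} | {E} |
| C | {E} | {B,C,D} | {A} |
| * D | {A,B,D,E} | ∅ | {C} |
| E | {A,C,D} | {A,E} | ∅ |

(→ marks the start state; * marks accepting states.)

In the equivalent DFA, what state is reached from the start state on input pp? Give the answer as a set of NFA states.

Start: {A,E}.
δ(A,p) = {E}; δ(E,p) = {A,C,D}.
Union: {A,C,D,E}.
After p: {A,C,D,E}.
δ(A,p) = {E}; δ(C,p) = {E}; δ(D,p) = {A,B,D,E}; δ(E,p) = {A,C,D}.
Union: {A,B,C,D,E}.
After p: {A,B,C,D,E}.

{A,B,C,D,E}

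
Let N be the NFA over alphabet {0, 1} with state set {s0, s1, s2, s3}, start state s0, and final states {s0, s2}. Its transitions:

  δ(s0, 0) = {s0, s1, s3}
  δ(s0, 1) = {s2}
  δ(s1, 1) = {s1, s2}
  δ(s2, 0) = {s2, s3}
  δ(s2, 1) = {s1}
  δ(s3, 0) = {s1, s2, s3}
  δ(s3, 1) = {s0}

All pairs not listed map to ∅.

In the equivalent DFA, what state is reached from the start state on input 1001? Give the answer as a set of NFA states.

Start: {s0}.
δ(s0,1) = {s2}.
Union: {s2}.
After 1: {s2}.
δ(s2,0) = {s2, s3}.
Union: {s2, s3}.
After 0: {s2, s3}.
δ(s2,0) = {s2, s3}; δ(s3,0) = {s1, s2, s3}.
Union: {s1, s2, s3}.
After 0: {s1, s2, s3}.
δ(s1,1) = {s1, s2}; δ(s2,1) = {s1}; δ(s3,1) = {s0}.
Union: {s0, s1, s2}.
After 1: {s0, s1, s2}.

{s0, s1, s2}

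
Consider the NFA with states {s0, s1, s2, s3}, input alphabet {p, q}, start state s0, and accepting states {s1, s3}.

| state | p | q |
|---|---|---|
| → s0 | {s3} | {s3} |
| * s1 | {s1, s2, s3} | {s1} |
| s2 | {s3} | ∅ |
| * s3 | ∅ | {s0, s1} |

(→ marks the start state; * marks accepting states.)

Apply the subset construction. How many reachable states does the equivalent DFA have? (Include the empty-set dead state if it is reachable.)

6

Start state of the DFA: {s0}.
{s0} --p--> {s3}  [new]
{s0} --q--> {s3}  [seen]
{s3} --p--> ∅  [new]
{s3} --q--> {s0, s1}  [new]
∅ --p--> ∅  [seen]
∅ --q--> ∅  [seen]
{s0, s1} --p--> {s1, s2, s3}  [new]
{s0, s1} --q--> {s1, s3}  [new]
{s1, s2, s3} --p--> {s1, s2, s3}  [seen]
{s1, s2, s3} --q--> {s0, s1}  [seen]
{s1, s3} --p--> {s1, s2, s3}  [seen]
{s1, s3} --q--> {s0, s1}  [seen]
Reachable DFA states: {s0}, {s3}, ∅, {s0, s1}, {s1, s2, s3}, {s1, s3}.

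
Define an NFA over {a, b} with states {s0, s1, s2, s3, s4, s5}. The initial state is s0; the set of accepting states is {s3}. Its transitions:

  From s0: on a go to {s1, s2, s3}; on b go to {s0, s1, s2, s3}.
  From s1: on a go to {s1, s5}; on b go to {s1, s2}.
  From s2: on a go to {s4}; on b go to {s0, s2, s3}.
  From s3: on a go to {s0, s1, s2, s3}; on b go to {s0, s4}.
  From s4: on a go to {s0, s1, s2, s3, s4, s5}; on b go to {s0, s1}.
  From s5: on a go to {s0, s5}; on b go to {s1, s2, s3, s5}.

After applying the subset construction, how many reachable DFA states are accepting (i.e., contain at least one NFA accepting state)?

4

Start state of the DFA: {s0}.
{s0} --a--> {s1, s2, s3}  [new]
{s0} --b--> {s0, s1, s2, s3}  [new]
{s1, s2, s3} --a--> {s0, s1, s2, s3, s4, s5}  [new]
{s1, s2, s3} --b--> {s0, s1, s2, s3, s4}  [new]
{s0, s1, s2, s3} --a--> {s0, s1, s2, s3, s4, s5}  [seen]
{s0, s1, s2, s3} --b--> {s0, s1, s2, s3, s4}  [seen]
{s0, s1, s2, s3, s4, s5} --a--> {s0, s1, s2, s3, s4, s5}  [seen]
{s0, s1, s2, s3, s4, s5} --b--> {s0, s1, s2, s3, s4, s5}  [seen]
{s0, s1, s2, s3, s4} --a--> {s0, s1, s2, s3, s4, s5}  [seen]
{s0, s1, s2, s3, s4} --b--> {s0, s1, s2, s3, s4}  [seen]
Reachable DFA states: {s0}, {s1, s2, s3}, {s0, s1, s2, s3}, {s0, s1, s2, s3, s4, s5}, {s0, s1, s2, s3, s4}.
Accepting DFA states (contain an NFA accepting state): {s1, s2, s3}, {s0, s1, s2, s3}, {s0, s1, s2, s3, s4, s5}, {s0, s1, s2, s3, s4}.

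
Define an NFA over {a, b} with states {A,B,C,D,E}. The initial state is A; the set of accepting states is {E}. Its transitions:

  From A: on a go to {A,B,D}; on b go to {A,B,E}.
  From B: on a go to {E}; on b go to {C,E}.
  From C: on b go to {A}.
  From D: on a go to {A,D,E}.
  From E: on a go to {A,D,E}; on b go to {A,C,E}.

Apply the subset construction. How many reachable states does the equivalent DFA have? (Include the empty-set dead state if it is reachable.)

5

Start state of the DFA: {A}.
{A} --a--> {A,B,D}  [new]
{A} --b--> {A,B,E}  [new]
{A,B,D} --a--> {A,B,D,E}  [new]
{A,B,D} --b--> {A,B,C,E}  [new]
{A,B,E} --a--> {A,B,D,E}  [seen]
{A,B,E} --b--> {A,B,C,E}  [seen]
{A,B,D,E} --a--> {A,B,D,E}  [seen]
{A,B,D,E} --b--> {A,B,C,E}  [seen]
{A,B,C,E} --a--> {A,B,D,E}  [seen]
{A,B,C,E} --b--> {A,B,C,E}  [seen]
Reachable DFA states: {A}, {A,B,D}, {A,B,E}, {A,B,D,E}, {A,B,C,E}.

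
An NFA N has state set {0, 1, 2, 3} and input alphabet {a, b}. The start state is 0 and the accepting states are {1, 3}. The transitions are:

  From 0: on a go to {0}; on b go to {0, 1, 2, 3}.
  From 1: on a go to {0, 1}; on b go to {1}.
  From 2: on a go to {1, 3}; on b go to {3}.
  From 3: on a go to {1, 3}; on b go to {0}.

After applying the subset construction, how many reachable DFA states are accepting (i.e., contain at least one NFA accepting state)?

Start state of the DFA: {0}.
{0} --a--> {0}  [seen]
{0} --b--> {0, 1, 2, 3}  [new]
{0, 1, 2, 3} --a--> {0, 1, 3}  [new]
{0, 1, 2, 3} --b--> {0, 1, 2, 3}  [seen]
{0, 1, 3} --a--> {0, 1, 3}  [seen]
{0, 1, 3} --b--> {0, 1, 2, 3}  [seen]
Reachable DFA states: {0}, {0, 1, 2, 3}, {0, 1, 3}.
Accepting DFA states (contain an NFA accepting state): {0, 1, 2, 3}, {0, 1, 3}.

2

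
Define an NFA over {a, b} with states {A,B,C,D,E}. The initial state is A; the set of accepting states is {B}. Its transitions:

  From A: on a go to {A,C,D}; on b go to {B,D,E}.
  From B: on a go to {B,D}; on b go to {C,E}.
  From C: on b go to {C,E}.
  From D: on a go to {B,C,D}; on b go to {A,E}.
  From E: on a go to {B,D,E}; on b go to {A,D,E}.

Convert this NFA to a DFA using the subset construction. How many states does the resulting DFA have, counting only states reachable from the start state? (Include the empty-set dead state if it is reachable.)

Start state of the DFA: {A}.
{A} --a--> {A,C,D}  [new]
{A} --b--> {B,D,E}  [new]
{A,C,D} --a--> {A,B,C,D}  [new]
{A,C,D} --b--> {A,B,C,D,E}  [new]
{B,D,E} --a--> {B,C,D,E}  [new]
{B,D,E} --b--> {A,C,D,E}  [new]
{A,B,C,D} --a--> {A,B,C,D}  [seen]
{A,B,C,D} --b--> {A,B,C,D,E}  [seen]
{A,B,C,D,E} --a--> {A,B,C,D,E}  [seen]
{A,B,C,D,E} --b--> {A,B,C,D,E}  [seen]
{B,C,D,E} --a--> {B,C,D,E}  [seen]
{B,C,D,E} --b--> {A,C,D,E}  [seen]
{A,C,D,E} --a--> {A,B,C,D,E}  [seen]
{A,C,D,E} --b--> {A,B,C,D,E}  [seen]
Reachable DFA states: {A}, {A,C,D}, {B,D,E}, {A,B,C,D}, {A,B,C,D,E}, {B,C,D,E}, {A,C,D,E}.

7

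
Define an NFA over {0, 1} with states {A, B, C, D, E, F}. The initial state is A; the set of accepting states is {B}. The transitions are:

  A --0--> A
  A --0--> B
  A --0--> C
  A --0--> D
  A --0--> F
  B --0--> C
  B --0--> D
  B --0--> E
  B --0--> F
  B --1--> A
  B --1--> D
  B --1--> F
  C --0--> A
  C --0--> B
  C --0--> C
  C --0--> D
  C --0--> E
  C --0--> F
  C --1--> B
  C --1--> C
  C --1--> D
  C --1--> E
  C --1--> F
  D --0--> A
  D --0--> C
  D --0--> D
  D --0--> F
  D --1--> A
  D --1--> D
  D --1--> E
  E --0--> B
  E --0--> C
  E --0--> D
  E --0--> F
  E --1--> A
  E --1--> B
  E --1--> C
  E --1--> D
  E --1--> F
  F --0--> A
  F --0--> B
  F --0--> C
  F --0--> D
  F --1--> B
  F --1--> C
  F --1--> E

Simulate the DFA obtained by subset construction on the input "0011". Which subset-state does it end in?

Start: {A}.
δ(A,0) = {A, B, C, D, F}.
Union: {A, B, C, D, F}.
After 0: {A, B, C, D, F}.
δ(A,0) = {A, B, C, D, F}; δ(B,0) = {C, D, E, F}; δ(C,0) = {A, B, C, D, E, F}; δ(D,0) = {A, C, D, F}; δ(F,0) = {A, B, C, D}.
Union: {A, B, C, D, E, F}.
After 0: {A, B, C, D, E, F}.
δ(A,1) = ∅; δ(B,1) = {A, D, F}; δ(C,1) = {B, C, D, E, F}; δ(D,1) = {A, D, E}; δ(E,1) = {A, B, C, D, F}; δ(F,1) = {B, C, E}.
Union: {A, B, C, D, E, F}.
After 1: {A, B, C, D, E, F}.
δ(A,1) = ∅; δ(B,1) = {A, D, F}; δ(C,1) = {B, C, D, E, F}; δ(D,1) = {A, D, E}; δ(E,1) = {A, B, C, D, F}; δ(F,1) = {B, C, E}.
Union: {A, B, C, D, E, F}.
After 1: {A, B, C, D, E, F}.

{A, B, C, D, E, F}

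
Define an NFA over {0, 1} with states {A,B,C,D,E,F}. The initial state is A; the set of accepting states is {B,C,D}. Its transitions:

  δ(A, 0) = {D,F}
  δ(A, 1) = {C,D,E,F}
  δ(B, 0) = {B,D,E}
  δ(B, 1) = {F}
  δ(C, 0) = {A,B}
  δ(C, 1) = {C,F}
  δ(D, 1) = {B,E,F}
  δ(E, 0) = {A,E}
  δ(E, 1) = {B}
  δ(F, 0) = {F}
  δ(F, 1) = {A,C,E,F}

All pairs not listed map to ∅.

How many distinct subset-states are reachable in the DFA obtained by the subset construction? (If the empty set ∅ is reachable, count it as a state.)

Start state of the DFA: {A}.
{A} --0--> {D,F}  [new]
{A} --1--> {C,D,E,F}  [new]
{D,F} --0--> {F}  [new]
{D,F} --1--> {A,B,C,E,F}  [new]
{C,D,E,F} --0--> {A,B,E,F}  [new]
{C,D,E,F} --1--> {A,B,C,E,F}  [seen]
{F} --0--> {F}  [seen]
{F} --1--> {A,C,E,F}  [new]
{A,B,C,E,F} --0--> {A,B,D,E,F}  [new]
{A,B,C,E,F} --1--> {A,B,C,D,E,F}  [new]
{A,B,E,F} --0--> {A,B,D,E,F}  [seen]
{A,B,E,F} --1--> {A,B,C,D,E,F}  [seen]
{A,C,E,F} --0--> {A,B,D,E,F}  [seen]
{A,C,E,F} --1--> {A,B,C,D,E,F}  [seen]
{A,B,D,E,F} --0--> {A,B,D,E,F}  [seen]
{A,B,D,E,F} --1--> {A,B,C,D,E,F}  [seen]
{A,B,C,D,E,F} --0--> {A,B,D,E,F}  [seen]
{A,B,C,D,E,F} --1--> {A,B,C,D,E,F}  [seen]
Reachable DFA states: {A}, {D,F}, {C,D,E,F}, {F}, {A,B,C,E,F}, {A,B,E,F}, {A,C,E,F}, {A,B,D,E,F}, {A,B,C,D,E,F}.

9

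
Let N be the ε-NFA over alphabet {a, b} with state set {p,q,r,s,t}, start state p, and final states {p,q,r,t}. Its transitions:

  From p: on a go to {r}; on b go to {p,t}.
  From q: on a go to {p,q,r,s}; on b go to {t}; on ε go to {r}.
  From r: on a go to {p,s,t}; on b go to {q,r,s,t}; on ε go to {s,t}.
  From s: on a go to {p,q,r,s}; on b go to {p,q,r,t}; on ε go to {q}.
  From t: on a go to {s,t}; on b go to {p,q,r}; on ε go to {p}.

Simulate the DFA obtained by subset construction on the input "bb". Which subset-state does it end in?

Start: {p}.
δ(p,b) = {p,t}.
Union: {p,t}.
After b: {p,t}.
δ(p,b) = {p,t}; δ(t,b) = {p,q,r}.
Union: {p,q,r,t}.
ε-closure gives {p,q,r,s,t}.
After b: {p,q,r,s,t}.

{p,q,r,s,t}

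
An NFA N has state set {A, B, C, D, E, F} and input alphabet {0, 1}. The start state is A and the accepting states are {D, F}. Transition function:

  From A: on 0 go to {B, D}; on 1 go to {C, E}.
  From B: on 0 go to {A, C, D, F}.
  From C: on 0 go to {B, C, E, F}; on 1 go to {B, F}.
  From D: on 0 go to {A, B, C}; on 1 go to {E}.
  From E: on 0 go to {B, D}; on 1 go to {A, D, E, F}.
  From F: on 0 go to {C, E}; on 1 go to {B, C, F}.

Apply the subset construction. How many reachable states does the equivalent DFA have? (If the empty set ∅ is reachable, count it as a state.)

11

Start state of the DFA: {A}.
{A} --0--> {B, D}  [new]
{A} --1--> {C, E}  [new]
{B, D} --0--> {A, B, C, D, F}  [new]
{B, D} --1--> {E}  [new]
{C, E} --0--> {B, C, D, E, F}  [new]
{C, E} --1--> {A, B, D, E, F}  [new]
{A, B, C, D, F} --0--> {A, B, C, D, E, F}  [new]
{A, B, C, D, F} --1--> {B, C, E, F}  [new]
{E} --0--> {B, D}  [seen]
{E} --1--> {A, D, E, F}  [new]
{B, C, D, E, F} --0--> {A, B, C, D, E, F}  [seen]
{B, C, D, E, F} --1--> {A, B, C, D, E, F}  [seen]
{A, B, D, E, F} --0--> {A, B, C, D, E, F}  [seen]
{A, B, D, E, F} --1--> {A, B, C, D, E, F}  [seen]
{A, B, C, D, E, F} --0--> {A, B, C, D, E, F}  [seen]
{A, B, C, D, E, F} --1--> {A, B, C, D, E, F}  [seen]
{B, C, E, F} --0--> {A, B, C, D, E, F}  [seen]
{B, C, E, F} --1--> {A, B, C, D, E, F}  [seen]
{A, D, E, F} --0--> {A, B, C, D, E}  [new]
{A, D, E, F} --1--> {A, B, C, D, E, F}  [seen]
{A, B, C, D, E} --0--> {A, B, C, D, E, F}  [seen]
{A, B, C, D, E} --1--> {A, B, C, D, E, F}  [seen]
Reachable DFA states: {A}, {B, D}, {C, E}, {A, B, C, D, F}, {E}, {B, C, D, E, F}, {A, B, D, E, F}, {A, B, C, D, E, F}, {B, C, E, F}, {A, D, E, F}, {A, B, C, D, E}.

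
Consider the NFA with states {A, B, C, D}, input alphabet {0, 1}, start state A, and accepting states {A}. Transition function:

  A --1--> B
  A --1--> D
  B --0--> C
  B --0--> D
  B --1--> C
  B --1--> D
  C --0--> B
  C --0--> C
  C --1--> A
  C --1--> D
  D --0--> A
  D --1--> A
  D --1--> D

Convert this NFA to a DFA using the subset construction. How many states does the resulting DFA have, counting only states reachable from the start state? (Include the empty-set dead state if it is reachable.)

8

Start state of the DFA: {A}.
{A} --0--> ∅  [new]
{A} --1--> {B, D}  [new]
∅ --0--> ∅  [seen]
∅ --1--> ∅  [seen]
{B, D} --0--> {A, C, D}  [new]
{B, D} --1--> {A, C, D}  [seen]
{A, C, D} --0--> {A, B, C}  [new]
{A, C, D} --1--> {A, B, D}  [new]
{A, B, C} --0--> {B, C, D}  [new]
{A, B, C} --1--> {A, B, C, D}  [new]
{A, B, D} --0--> {A, C, D}  [seen]
{A, B, D} --1--> {A, B, C, D}  [seen]
{B, C, D} --0--> {A, B, C, D}  [seen]
{B, C, D} --1--> {A, C, D}  [seen]
{A, B, C, D} --0--> {A, B, C, D}  [seen]
{A, B, C, D} --1--> {A, B, C, D}  [seen]
Reachable DFA states: {A}, ∅, {B, D}, {A, C, D}, {A, B, C}, {A, B, D}, {B, C, D}, {A, B, C, D}.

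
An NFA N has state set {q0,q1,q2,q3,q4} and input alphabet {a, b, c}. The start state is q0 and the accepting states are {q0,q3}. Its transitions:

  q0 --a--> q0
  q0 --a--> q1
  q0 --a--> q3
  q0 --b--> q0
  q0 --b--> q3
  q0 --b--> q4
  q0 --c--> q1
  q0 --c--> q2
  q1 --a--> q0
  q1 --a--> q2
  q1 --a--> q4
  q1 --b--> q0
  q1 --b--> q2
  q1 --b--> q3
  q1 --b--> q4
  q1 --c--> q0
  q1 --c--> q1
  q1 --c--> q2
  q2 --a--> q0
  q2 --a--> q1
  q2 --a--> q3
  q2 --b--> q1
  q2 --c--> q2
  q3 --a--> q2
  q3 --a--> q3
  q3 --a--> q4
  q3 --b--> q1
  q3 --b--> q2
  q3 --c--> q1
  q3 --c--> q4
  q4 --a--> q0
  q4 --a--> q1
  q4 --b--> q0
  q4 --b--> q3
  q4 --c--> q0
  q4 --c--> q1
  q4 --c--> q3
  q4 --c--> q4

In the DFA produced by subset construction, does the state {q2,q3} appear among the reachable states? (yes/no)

no

Start state of the DFA: {q0}.
{q0} --a--> {q0,q1,q3}  [new]
{q0} --b--> {q0,q3,q4}  [new]
{q0} --c--> {q1,q2}  [new]
{q0,q1,q3} --a--> {q0,q1,q2,q3,q4}  [new]
{q0,q1,q3} --b--> {q0,q1,q2,q3,q4}  [seen]
{q0,q1,q3} --c--> {q0,q1,q2,q4}  [new]
{q0,q3,q4} --a--> {q0,q1,q2,q3,q4}  [seen]
{q0,q3,q4} --b--> {q0,q1,q2,q3,q4}  [seen]
{q0,q3,q4} --c--> {q0,q1,q2,q3,q4}  [seen]
{q1,q2} --a--> {q0,q1,q2,q3,q4}  [seen]
{q1,q2} --b--> {q0,q1,q2,q3,q4}  [seen]
{q1,q2} --c--> {q0,q1,q2}  [new]
{q0,q1,q2,q3,q4} --a--> {q0,q1,q2,q3,q4}  [seen]
{q0,q1,q2,q3,q4} --b--> {q0,q1,q2,q3,q4}  [seen]
{q0,q1,q2,q3,q4} --c--> {q0,q1,q2,q3,q4}  [seen]
{q0,q1,q2,q4} --a--> {q0,q1,q2,q3,q4}  [seen]
{q0,q1,q2,q4} --b--> {q0,q1,q2,q3,q4}  [seen]
{q0,q1,q2,q4} --c--> {q0,q1,q2,q3,q4}  [seen]
{q0,q1,q2} --a--> {q0,q1,q2,q3,q4}  [seen]
{q0,q1,q2} --b--> {q0,q1,q2,q3,q4}  [seen]
{q0,q1,q2} --c--> {q0,q1,q2}  [seen]
Reachable DFA states: {q0}, {q0,q1,q3}, {q0,q3,q4}, {q1,q2}, {q0,q1,q2,q3,q4}, {q0,q1,q2,q4}, {q0,q1,q2}.
{q2,q3} is not among them.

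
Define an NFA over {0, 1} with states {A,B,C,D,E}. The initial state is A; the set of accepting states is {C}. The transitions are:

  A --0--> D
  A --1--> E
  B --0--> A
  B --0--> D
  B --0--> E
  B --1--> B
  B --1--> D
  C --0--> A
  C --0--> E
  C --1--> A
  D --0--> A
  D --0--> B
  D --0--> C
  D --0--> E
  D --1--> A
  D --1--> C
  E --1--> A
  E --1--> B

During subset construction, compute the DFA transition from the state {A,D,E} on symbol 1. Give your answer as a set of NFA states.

{A,B,C,E}

δ(A,1) = {E}; δ(D,1) = {A,C}; δ(E,1) = {A,B}.
Union: {A,B,C,E}.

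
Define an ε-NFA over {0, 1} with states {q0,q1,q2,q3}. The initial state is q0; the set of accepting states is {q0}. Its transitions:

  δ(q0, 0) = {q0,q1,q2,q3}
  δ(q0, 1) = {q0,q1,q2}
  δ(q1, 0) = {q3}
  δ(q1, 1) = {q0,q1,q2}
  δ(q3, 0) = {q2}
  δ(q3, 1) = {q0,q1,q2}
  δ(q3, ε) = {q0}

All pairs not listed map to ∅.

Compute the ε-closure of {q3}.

{q0,q3}

Begin with {q3}.
q3 →ε {q0}; add q0.
ε-closure = {q0,q3}.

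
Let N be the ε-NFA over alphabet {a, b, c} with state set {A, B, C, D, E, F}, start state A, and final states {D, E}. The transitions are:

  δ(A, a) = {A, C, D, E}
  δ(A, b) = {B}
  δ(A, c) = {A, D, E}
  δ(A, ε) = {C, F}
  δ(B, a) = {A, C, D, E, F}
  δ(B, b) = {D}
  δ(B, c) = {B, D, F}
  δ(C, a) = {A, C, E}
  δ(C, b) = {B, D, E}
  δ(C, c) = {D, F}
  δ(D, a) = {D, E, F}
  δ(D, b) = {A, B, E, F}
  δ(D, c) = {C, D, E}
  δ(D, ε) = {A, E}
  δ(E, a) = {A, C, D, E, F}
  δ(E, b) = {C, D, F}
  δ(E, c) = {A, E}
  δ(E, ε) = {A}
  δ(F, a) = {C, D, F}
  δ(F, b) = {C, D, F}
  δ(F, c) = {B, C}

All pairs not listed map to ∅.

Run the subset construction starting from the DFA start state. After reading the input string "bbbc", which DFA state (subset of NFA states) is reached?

{A, B, C, D, E, F}

Start: {A, C, F}.
δ(A,b) = {B}; δ(C,b) = {B, D, E}; δ(F,b) = {C, D, F}.
Union: {B, C, D, E, F}.
ε-closure gives {A, B, C, D, E, F}.
After b: {A, B, C, D, E, F}.
δ(A,b) = {B}; δ(B,b) = {D}; δ(C,b) = {B, D, E}; δ(D,b) = {A, B, E, F}; δ(E,b) = {C, D, F}; δ(F,b) = {C, D, F}.
Union: {A, B, C, D, E, F}.
After b: {A, B, C, D, E, F}.
δ(A,b) = {B}; δ(B,b) = {D}; δ(C,b) = {B, D, E}; δ(D,b) = {A, B, E, F}; δ(E,b) = {C, D, F}; δ(F,b) = {C, D, F}.
Union: {A, B, C, D, E, F}.
After b: {A, B, C, D, E, F}.
δ(A,c) = {A, D, E}; δ(B,c) = {B, D, F}; δ(C,c) = {D, F}; δ(D,c) = {C, D, E}; δ(E,c) = {A, E}; δ(F,c) = {B, C}.
Union: {A, B, C, D, E, F}.
After c: {A, B, C, D, E, F}.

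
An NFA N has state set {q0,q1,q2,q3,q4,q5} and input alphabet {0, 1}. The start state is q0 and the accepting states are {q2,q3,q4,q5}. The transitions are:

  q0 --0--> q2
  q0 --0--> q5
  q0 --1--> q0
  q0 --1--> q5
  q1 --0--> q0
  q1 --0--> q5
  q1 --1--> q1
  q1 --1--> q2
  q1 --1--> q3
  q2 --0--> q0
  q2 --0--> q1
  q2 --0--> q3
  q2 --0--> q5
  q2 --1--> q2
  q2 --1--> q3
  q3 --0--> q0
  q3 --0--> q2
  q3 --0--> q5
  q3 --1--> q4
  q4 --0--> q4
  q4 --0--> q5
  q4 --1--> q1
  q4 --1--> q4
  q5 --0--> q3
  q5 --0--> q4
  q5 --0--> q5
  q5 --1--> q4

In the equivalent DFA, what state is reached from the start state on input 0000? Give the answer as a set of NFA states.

Start: {q0}.
δ(q0,0) = {q2,q5}.
Union: {q2,q5}.
After 0: {q2,q5}.
δ(q2,0) = {q0,q1,q3,q5}; δ(q5,0) = {q3,q4,q5}.
Union: {q0,q1,q3,q4,q5}.
After 0: {q0,q1,q3,q4,q5}.
δ(q0,0) = {q2,q5}; δ(q1,0) = {q0,q5}; δ(q3,0) = {q0,q2,q5}; δ(q4,0) = {q4,q5}; δ(q5,0) = {q3,q4,q5}.
Union: {q0,q2,q3,q4,q5}.
After 0: {q0,q2,q3,q4,q5}.
δ(q0,0) = {q2,q5}; δ(q2,0) = {q0,q1,q3,q5}; δ(q3,0) = {q0,q2,q5}; δ(q4,0) = {q4,q5}; δ(q5,0) = {q3,q4,q5}.
Union: {q0,q1,q2,q3,q4,q5}.
After 0: {q0,q1,q2,q3,q4,q5}.

{q0,q1,q2,q3,q4,q5}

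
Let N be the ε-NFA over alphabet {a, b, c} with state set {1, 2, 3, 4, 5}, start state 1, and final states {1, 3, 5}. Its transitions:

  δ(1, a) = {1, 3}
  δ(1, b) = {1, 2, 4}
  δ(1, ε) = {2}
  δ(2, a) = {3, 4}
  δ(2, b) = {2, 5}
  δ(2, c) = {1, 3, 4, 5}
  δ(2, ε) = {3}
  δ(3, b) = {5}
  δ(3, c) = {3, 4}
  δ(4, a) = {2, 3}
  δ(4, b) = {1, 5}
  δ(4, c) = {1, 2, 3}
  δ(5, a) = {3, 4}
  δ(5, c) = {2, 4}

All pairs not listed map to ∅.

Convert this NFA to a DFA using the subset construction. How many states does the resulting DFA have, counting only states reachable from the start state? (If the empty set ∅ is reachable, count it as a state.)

3

Start state of the DFA: {1, 2, 3} (ε-closure of the NFA start).
{1, 2, 3} --a--> {1, 2, 3, 4}  [new]
{1, 2, 3} --b--> {1, 2, 3, 4, 5}  [new]
{1, 2, 3} --c--> {1, 2, 3, 4, 5}  [seen]
{1, 2, 3, 4} --a--> {1, 2, 3, 4}  [seen]
{1, 2, 3, 4} --b--> {1, 2, 3, 4, 5}  [seen]
{1, 2, 3, 4} --c--> {1, 2, 3, 4, 5}  [seen]
{1, 2, 3, 4, 5} --a--> {1, 2, 3, 4}  [seen]
{1, 2, 3, 4, 5} --b--> {1, 2, 3, 4, 5}  [seen]
{1, 2, 3, 4, 5} --c--> {1, 2, 3, 4, 5}  [seen]
Reachable DFA states: {1, 2, 3}, {1, 2, 3, 4}, {1, 2, 3, 4, 5}.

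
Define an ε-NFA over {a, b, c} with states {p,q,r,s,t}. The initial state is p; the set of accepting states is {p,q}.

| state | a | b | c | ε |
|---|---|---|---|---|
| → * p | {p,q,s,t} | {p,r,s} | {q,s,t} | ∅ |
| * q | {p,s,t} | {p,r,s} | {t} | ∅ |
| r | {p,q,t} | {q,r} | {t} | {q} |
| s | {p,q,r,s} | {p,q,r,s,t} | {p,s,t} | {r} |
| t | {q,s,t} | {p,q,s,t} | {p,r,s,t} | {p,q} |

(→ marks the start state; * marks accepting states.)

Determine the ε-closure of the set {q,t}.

{p,q,t}

Begin with {q,t}.
t →ε {p,q}; add p.
ε-closure = {p,q,t}.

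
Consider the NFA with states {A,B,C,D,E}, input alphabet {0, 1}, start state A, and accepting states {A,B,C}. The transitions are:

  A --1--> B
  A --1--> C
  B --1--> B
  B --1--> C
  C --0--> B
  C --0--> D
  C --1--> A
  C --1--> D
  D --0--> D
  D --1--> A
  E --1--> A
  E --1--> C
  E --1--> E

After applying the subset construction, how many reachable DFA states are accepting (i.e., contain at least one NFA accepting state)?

Start state of the DFA: {A}.
{A} --0--> ∅  [new]
{A} --1--> {B,C}  [new]
∅ --0--> ∅  [seen]
∅ --1--> ∅  [seen]
{B,C} --0--> {B,D}  [new]
{B,C} --1--> {A,B,C,D}  [new]
{B,D} --0--> {D}  [new]
{B,D} --1--> {A,B,C}  [new]
{A,B,C,D} --0--> {B,D}  [seen]
{A,B,C,D} --1--> {A,B,C,D}  [seen]
{D} --0--> {D}  [seen]
{D} --1--> {A}  [seen]
{A,B,C} --0--> {B,D}  [seen]
{A,B,C} --1--> {A,B,C,D}  [seen]
Reachable DFA states: {A}, ∅, {B,C}, {B,D}, {A,B,C,D}, {D}, {A,B,C}.
Accepting DFA states (contain an NFA accepting state): {A}, {B,C}, {B,D}, {A,B,C,D}, {A,B,C}.

5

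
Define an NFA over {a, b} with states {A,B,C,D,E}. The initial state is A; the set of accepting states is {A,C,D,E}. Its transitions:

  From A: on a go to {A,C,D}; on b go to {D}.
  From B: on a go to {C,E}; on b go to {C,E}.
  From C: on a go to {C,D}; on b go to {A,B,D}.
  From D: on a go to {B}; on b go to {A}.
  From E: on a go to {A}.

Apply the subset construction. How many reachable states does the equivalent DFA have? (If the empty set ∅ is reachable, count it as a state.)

Start state of the DFA: {A}.
{A} --a--> {A,C,D}  [new]
{A} --b--> {D}  [new]
{A,C,D} --a--> {A,B,C,D}  [new]
{A,C,D} --b--> {A,B,D}  [new]
{D} --a--> {B}  [new]
{D} --b--> {A}  [seen]
{A,B,C,D} --a--> {A,B,C,D,E}  [new]
{A,B,C,D} --b--> {A,B,C,D,E}  [seen]
{A,B,D} --a--> {A,B,C,D,E}  [seen]
{A,B,D} --b--> {A,C,D,E}  [new]
{B} --a--> {C,E}  [new]
{B} --b--> {C,E}  [seen]
{A,B,C,D,E} --a--> {A,B,C,D,E}  [seen]
{A,B,C,D,E} --b--> {A,B,C,D,E}  [seen]
{A,C,D,E} --a--> {A,B,C,D}  [seen]
{A,C,D,E} --b--> {A,B,D}  [seen]
{C,E} --a--> {A,C,D}  [seen]
{C,E} --b--> {A,B,D}  [seen]
Reachable DFA states: {A}, {A,C,D}, {D}, {A,B,C,D}, {A,B,D}, {B}, {A,B,C,D,E}, {A,C,D,E}, {C,E}.

9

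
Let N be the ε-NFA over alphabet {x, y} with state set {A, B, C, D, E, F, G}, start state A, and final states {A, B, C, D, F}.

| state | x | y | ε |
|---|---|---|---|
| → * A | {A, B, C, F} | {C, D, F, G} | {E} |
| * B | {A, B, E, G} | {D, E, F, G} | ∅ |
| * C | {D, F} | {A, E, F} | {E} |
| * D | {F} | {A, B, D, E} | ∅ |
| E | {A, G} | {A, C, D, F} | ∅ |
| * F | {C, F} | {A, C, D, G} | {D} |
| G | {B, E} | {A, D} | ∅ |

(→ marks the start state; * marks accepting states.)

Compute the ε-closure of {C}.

{C, E}

Begin with {C}.
C →ε {E}; add E.
ε-closure = {C, E}.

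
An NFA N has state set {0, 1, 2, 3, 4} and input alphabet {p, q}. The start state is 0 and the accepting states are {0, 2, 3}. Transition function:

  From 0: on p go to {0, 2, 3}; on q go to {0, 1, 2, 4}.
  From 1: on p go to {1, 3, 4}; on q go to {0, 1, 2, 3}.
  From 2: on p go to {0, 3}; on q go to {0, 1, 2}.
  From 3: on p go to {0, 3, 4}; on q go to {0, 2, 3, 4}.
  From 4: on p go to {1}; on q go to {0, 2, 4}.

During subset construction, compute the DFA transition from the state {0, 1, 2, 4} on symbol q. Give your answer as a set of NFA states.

{0, 1, 2, 3, 4}

δ(0,q) = {0, 1, 2, 4}; δ(1,q) = {0, 1, 2, 3}; δ(2,q) = {0, 1, 2}; δ(4,q) = {0, 2, 4}.
Union: {0, 1, 2, 3, 4}.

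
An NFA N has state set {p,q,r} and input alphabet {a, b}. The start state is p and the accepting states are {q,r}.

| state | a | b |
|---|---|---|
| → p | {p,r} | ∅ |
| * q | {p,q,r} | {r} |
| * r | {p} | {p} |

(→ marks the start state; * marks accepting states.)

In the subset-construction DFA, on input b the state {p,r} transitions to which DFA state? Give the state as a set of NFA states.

{p}

δ(p,b) = ∅; δ(r,b) = {p}.
Union: {p}.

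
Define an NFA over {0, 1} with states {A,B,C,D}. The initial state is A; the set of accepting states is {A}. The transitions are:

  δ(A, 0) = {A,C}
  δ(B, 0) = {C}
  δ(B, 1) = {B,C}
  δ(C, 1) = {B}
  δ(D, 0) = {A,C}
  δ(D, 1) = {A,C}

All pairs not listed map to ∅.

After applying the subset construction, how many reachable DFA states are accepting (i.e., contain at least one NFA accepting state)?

2

Start state of the DFA: {A}.
{A} --0--> {A,C}  [new]
{A} --1--> ∅  [new]
{A,C} --0--> {A,C}  [seen]
{A,C} --1--> {B}  [new]
∅ --0--> ∅  [seen]
∅ --1--> ∅  [seen]
{B} --0--> {C}  [new]
{B} --1--> {B,C}  [new]
{C} --0--> ∅  [seen]
{C} --1--> {B}  [seen]
{B,C} --0--> {C}  [seen]
{B,C} --1--> {B,C}  [seen]
Reachable DFA states: {A}, {A,C}, ∅, {B}, {C}, {B,C}.
Accepting DFA states (contain an NFA accepting state): {A}, {A,C}.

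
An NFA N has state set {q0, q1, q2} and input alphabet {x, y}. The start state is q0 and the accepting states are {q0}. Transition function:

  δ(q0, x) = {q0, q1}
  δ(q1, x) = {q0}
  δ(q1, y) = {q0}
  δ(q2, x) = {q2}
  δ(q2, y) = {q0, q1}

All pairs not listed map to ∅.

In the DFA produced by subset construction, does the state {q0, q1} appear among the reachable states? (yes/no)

yes

Start state of the DFA: {q0}.
{q0} --x--> {q0, q1}  [new]
{q0} --y--> ∅  [new]
{q0, q1} --x--> {q0, q1}  [seen]
{q0, q1} --y--> {q0}  [seen]
∅ --x--> ∅  [seen]
∅ --y--> ∅  [seen]
Reachable DFA states: {q0}, {q0, q1}, ∅.
{q0, q1} is among them.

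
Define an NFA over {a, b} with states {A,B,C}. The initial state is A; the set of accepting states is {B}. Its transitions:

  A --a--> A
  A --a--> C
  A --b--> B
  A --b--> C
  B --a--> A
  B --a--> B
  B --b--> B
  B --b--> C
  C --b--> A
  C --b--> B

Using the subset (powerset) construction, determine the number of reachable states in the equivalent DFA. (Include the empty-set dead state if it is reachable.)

5

Start state of the DFA: {A}.
{A} --a--> {A,C}  [new]
{A} --b--> {B,C}  [new]
{A,C} --a--> {A,C}  [seen]
{A,C} --b--> {A,B,C}  [new]
{B,C} --a--> {A,B}  [new]
{B,C} --b--> {A,B,C}  [seen]
{A,B,C} --a--> {A,B,C}  [seen]
{A,B,C} --b--> {A,B,C}  [seen]
{A,B} --a--> {A,B,C}  [seen]
{A,B} --b--> {B,C}  [seen]
Reachable DFA states: {A}, {A,C}, {B,C}, {A,B,C}, {A,B}.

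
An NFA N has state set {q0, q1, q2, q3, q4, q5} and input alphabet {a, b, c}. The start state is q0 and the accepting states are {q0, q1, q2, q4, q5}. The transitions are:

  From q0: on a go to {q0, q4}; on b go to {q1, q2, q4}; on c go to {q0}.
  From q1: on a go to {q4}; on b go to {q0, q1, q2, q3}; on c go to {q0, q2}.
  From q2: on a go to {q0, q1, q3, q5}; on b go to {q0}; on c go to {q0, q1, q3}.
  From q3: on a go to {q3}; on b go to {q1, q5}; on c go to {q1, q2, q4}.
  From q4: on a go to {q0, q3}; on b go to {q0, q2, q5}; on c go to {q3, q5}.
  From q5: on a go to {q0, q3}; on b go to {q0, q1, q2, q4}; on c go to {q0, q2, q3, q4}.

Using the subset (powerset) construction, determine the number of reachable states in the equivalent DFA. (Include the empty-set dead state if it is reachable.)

10

Start state of the DFA: {q0}.
{q0} --a--> {q0, q4}  [new]
{q0} --b--> {q1, q2, q4}  [new]
{q0} --c--> {q0}  [seen]
{q0, q4} --a--> {q0, q3, q4}  [new]
{q0, q4} --b--> {q0, q1, q2, q4, q5}  [new]
{q0, q4} --c--> {q0, q3, q5}  [new]
{q1, q2, q4} --a--> {q0, q1, q3, q4, q5}  [new]
{q1, q2, q4} --b--> {q0, q1, q2, q3, q5}  [new]
{q1, q2, q4} --c--> {q0, q1, q2, q3, q5}  [seen]
{q0, q3, q4} --a--> {q0, q3, q4}  [seen]
{q0, q3, q4} --b--> {q0, q1, q2, q4, q5}  [seen]
{q0, q3, q4} --c--> {q0, q1, q2, q3, q4, q5}  [new]
{q0, q1, q2, q4, q5} --a--> {q0, q1, q3, q4, q5}  [seen]
{q0, q1, q2, q4, q5} --b--> {q0, q1, q2, q3, q4, q5}  [seen]
{q0, q1, q2, q4, q5} --c--> {q0, q1, q2, q3, q4, q5}  [seen]
{q0, q3, q5} --a--> {q0, q3, q4}  [seen]
{q0, q3, q5} --b--> {q0, q1, q2, q4, q5}  [seen]
{q0, q3, q5} --c--> {q0, q1, q2, q3, q4}  [new]
{q0, q1, q3, q4, q5} --a--> {q0, q3, q4}  [seen]
{q0, q1, q3, q4, q5} --b--> {q0, q1, q2, q3, q4, q5}  [seen]
{q0, q1, q3, q4, q5} --c--> {q0, q1, q2, q3, q4, q5}  [seen]
{q0, q1, q2, q3, q5} --a--> {q0, q1, q3, q4, q5}  [seen]
{q0, q1, q2, q3, q5} --b--> {q0, q1, q2, q3, q4, q5}  [seen]
{q0, q1, q2, q3, q5} --c--> {q0, q1, q2, q3, q4}  [seen]
{q0, q1, q2, q3, q4, q5} --a--> {q0, q1, q3, q4, q5}  [seen]
{q0, q1, q2, q3, q4, q5} --b--> {q0, q1, q2, q3, q4, q5}  [seen]
{q0, q1, q2, q3, q4, q5} --c--> {q0, q1, q2, q3, q4, q5}  [seen]
{q0, q1, q2, q3, q4} --a--> {q0, q1, q3, q4, q5}  [seen]
{q0, q1, q2, q3, q4} --b--> {q0, q1, q2, q3, q4, q5}  [seen]
{q0, q1, q2, q3, q4} --c--> {q0, q1, q2, q3, q4, q5}  [seen]
Reachable DFA states: {q0}, {q0, q4}, {q1, q2, q4}, {q0, q3, q4}, {q0, q1, q2, q4, q5}, {q0, q3, q5}, {q0, q1, q3, q4, q5}, {q0, q1, q2, q3, q5}, {q0, q1, q2, q3, q4, q5}, {q0, q1, q2, q3, q4}.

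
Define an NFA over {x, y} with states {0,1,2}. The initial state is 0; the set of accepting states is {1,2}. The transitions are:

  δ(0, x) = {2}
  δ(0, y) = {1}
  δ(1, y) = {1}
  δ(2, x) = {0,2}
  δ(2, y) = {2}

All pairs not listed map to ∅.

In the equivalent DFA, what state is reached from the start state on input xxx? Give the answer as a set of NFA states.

Start: {0}.
δ(0,x) = {2}.
Union: {2}.
After x: {2}.
δ(2,x) = {0,2}.
Union: {0,2}.
After x: {0,2}.
δ(0,x) = {2}; δ(2,x) = {0,2}.
Union: {0,2}.
After x: {0,2}.

{0,2}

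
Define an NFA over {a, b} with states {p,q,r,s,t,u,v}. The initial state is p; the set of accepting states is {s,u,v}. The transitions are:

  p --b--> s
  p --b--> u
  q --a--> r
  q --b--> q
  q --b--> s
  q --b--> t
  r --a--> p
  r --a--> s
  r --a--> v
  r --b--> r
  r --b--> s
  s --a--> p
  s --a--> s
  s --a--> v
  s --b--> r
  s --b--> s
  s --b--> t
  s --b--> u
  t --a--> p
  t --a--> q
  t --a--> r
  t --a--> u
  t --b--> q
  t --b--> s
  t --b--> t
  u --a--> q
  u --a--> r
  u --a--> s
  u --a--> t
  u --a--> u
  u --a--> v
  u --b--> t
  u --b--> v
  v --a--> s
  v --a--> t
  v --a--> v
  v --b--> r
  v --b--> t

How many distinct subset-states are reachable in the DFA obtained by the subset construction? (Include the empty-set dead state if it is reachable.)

6

Start state of the DFA: {p}.
{p} --a--> ∅  [new]
{p} --b--> {s,u}  [new]
∅ --a--> ∅  [seen]
∅ --b--> ∅  [seen]
{s,u} --a--> {p,q,r,s,t,u,v}  [new]
{s,u} --b--> {r,s,t,u,v}  [new]
{p,q,r,s,t,u,v} --a--> {p,q,r,s,t,u,v}  [seen]
{p,q,r,s,t,u,v} --b--> {q,r,s,t,u,v}  [new]
{r,s,t,u,v} --a--> {p,q,r,s,t,u,v}  [seen]
{r,s,t,u,v} --b--> {q,r,s,t,u,v}  [seen]
{q,r,s,t,u,v} --a--> {p,q,r,s,t,u,v}  [seen]
{q,r,s,t,u,v} --b--> {q,r,s,t,u,v}  [seen]
Reachable DFA states: {p}, ∅, {s,u}, {p,q,r,s,t,u,v}, {r,s,t,u,v}, {q,r,s,t,u,v}.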